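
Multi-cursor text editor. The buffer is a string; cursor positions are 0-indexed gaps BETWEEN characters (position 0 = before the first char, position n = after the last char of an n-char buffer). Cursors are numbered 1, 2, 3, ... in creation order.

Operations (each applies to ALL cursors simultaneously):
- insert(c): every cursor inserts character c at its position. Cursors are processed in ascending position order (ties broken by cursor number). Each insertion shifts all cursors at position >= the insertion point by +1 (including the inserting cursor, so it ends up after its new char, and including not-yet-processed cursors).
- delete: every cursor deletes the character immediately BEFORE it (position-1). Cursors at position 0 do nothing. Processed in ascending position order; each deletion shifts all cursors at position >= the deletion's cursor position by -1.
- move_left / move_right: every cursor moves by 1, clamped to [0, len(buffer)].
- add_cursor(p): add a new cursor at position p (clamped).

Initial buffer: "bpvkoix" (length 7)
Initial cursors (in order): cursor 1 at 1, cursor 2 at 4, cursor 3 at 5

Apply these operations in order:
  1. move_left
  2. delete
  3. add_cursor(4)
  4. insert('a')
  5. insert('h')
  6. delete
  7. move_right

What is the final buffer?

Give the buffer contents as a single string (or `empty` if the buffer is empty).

Answer: abpaaoiax

Derivation:
After op 1 (move_left): buffer="bpvkoix" (len 7), cursors c1@0 c2@3 c3@4, authorship .......
After op 2 (delete): buffer="bpoix" (len 5), cursors c1@0 c2@2 c3@2, authorship .....
After op 3 (add_cursor(4)): buffer="bpoix" (len 5), cursors c1@0 c2@2 c3@2 c4@4, authorship .....
After op 4 (insert('a')): buffer="abpaaoiax" (len 9), cursors c1@1 c2@5 c3@5 c4@8, authorship 1..23..4.
After op 5 (insert('h')): buffer="ahbpaahhoiahx" (len 13), cursors c1@2 c2@8 c3@8 c4@12, authorship 11..2323..44.
After op 6 (delete): buffer="abpaaoiax" (len 9), cursors c1@1 c2@5 c3@5 c4@8, authorship 1..23..4.
After op 7 (move_right): buffer="abpaaoiax" (len 9), cursors c1@2 c2@6 c3@6 c4@9, authorship 1..23..4.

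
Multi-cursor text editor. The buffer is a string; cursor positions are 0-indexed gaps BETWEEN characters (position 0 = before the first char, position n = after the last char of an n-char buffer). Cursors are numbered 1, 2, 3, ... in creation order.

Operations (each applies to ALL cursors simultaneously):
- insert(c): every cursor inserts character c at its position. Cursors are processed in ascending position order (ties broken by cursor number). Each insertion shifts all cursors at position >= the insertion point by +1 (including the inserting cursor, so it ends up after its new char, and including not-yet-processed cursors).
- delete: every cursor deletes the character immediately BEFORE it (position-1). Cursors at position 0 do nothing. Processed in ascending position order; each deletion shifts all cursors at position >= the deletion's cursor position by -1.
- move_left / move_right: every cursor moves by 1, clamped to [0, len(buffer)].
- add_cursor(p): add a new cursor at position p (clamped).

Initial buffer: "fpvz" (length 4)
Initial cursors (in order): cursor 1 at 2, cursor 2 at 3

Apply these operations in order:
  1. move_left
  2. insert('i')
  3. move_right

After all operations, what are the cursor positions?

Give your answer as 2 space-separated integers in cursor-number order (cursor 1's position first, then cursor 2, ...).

After op 1 (move_left): buffer="fpvz" (len 4), cursors c1@1 c2@2, authorship ....
After op 2 (insert('i')): buffer="fipivz" (len 6), cursors c1@2 c2@4, authorship .1.2..
After op 3 (move_right): buffer="fipivz" (len 6), cursors c1@3 c2@5, authorship .1.2..

Answer: 3 5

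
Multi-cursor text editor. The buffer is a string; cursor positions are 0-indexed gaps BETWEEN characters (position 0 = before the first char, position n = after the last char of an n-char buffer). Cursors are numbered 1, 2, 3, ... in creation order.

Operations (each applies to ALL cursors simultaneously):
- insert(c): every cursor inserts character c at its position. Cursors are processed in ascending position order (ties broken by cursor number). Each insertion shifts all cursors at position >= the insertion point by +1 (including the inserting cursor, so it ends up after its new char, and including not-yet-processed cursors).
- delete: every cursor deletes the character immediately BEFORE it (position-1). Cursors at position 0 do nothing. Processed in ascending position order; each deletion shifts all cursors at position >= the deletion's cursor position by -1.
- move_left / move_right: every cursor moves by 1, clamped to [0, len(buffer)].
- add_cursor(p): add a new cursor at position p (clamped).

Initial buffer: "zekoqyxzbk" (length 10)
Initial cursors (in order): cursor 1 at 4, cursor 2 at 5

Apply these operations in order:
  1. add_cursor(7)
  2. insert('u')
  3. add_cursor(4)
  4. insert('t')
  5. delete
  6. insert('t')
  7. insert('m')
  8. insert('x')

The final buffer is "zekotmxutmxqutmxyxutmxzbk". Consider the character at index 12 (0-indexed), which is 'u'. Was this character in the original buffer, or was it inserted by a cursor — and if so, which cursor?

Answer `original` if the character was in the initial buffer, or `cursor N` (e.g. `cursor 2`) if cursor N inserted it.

After op 1 (add_cursor(7)): buffer="zekoqyxzbk" (len 10), cursors c1@4 c2@5 c3@7, authorship ..........
After op 2 (insert('u')): buffer="zekouquyxuzbk" (len 13), cursors c1@5 c2@7 c3@10, authorship ....1.2..3...
After op 3 (add_cursor(4)): buffer="zekouquyxuzbk" (len 13), cursors c4@4 c1@5 c2@7 c3@10, authorship ....1.2..3...
After op 4 (insert('t')): buffer="zekotutqutyxutzbk" (len 17), cursors c4@5 c1@7 c2@10 c3@14, authorship ....411.22..33...
After op 5 (delete): buffer="zekouquyxuzbk" (len 13), cursors c4@4 c1@5 c2@7 c3@10, authorship ....1.2..3...
After op 6 (insert('t')): buffer="zekotutqutyxutzbk" (len 17), cursors c4@5 c1@7 c2@10 c3@14, authorship ....411.22..33...
After op 7 (insert('m')): buffer="zekotmutmqutmyxutmzbk" (len 21), cursors c4@6 c1@9 c2@13 c3@18, authorship ....44111.222..333...
After op 8 (insert('x')): buffer="zekotmxutmxqutmxyxutmxzbk" (len 25), cursors c4@7 c1@11 c2@16 c3@22, authorship ....4441111.2222..3333...
Authorship (.=original, N=cursor N): . . . . 4 4 4 1 1 1 1 . 2 2 2 2 . . 3 3 3 3 . . .
Index 12: author = 2

Answer: cursor 2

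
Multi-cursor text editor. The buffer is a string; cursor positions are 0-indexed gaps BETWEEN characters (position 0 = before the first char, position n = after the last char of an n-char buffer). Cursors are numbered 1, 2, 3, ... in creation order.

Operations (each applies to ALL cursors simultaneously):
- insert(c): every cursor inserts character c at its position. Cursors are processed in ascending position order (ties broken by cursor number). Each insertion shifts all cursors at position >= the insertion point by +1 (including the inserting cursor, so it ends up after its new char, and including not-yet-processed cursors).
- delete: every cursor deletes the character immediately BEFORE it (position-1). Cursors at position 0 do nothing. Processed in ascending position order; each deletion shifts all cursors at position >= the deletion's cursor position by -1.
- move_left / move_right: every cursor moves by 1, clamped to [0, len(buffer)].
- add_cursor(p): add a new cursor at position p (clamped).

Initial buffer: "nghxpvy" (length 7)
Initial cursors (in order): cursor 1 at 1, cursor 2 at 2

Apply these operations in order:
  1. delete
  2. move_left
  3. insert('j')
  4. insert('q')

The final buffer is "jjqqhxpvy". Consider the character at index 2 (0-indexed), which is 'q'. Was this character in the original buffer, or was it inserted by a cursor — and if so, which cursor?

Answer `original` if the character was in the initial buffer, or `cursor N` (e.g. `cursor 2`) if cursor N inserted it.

After op 1 (delete): buffer="hxpvy" (len 5), cursors c1@0 c2@0, authorship .....
After op 2 (move_left): buffer="hxpvy" (len 5), cursors c1@0 c2@0, authorship .....
After op 3 (insert('j')): buffer="jjhxpvy" (len 7), cursors c1@2 c2@2, authorship 12.....
After op 4 (insert('q')): buffer="jjqqhxpvy" (len 9), cursors c1@4 c2@4, authorship 1212.....
Authorship (.=original, N=cursor N): 1 2 1 2 . . . . .
Index 2: author = 1

Answer: cursor 1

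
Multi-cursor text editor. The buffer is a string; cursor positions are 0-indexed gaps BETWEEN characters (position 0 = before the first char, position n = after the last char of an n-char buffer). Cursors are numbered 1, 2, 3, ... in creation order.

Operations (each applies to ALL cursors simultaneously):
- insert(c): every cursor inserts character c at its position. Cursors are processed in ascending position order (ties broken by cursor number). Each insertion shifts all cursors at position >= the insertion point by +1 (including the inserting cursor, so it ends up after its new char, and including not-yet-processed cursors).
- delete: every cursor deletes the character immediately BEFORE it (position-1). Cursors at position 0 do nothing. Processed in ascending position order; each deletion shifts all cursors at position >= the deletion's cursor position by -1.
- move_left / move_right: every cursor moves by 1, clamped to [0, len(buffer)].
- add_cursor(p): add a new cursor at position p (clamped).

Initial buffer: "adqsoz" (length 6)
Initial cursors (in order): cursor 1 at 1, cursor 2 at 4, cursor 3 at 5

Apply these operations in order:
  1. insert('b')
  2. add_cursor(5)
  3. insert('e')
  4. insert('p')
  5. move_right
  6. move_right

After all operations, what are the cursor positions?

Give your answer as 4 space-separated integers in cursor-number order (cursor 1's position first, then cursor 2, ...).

Answer: 6 14 17 11

Derivation:
After op 1 (insert('b')): buffer="abdqsbobz" (len 9), cursors c1@2 c2@6 c3@8, authorship .1...2.3.
After op 2 (add_cursor(5)): buffer="abdqsbobz" (len 9), cursors c1@2 c4@5 c2@6 c3@8, authorship .1...2.3.
After op 3 (insert('e')): buffer="abedqsebeobez" (len 13), cursors c1@3 c4@7 c2@9 c3@12, authorship .11...422.33.
After op 4 (insert('p')): buffer="abepdqsepbepobepz" (len 17), cursors c1@4 c4@9 c2@12 c3@16, authorship .111...44222.333.
After op 5 (move_right): buffer="abepdqsepbepobepz" (len 17), cursors c1@5 c4@10 c2@13 c3@17, authorship .111...44222.333.
After op 6 (move_right): buffer="abepdqsepbepobepz" (len 17), cursors c1@6 c4@11 c2@14 c3@17, authorship .111...44222.333.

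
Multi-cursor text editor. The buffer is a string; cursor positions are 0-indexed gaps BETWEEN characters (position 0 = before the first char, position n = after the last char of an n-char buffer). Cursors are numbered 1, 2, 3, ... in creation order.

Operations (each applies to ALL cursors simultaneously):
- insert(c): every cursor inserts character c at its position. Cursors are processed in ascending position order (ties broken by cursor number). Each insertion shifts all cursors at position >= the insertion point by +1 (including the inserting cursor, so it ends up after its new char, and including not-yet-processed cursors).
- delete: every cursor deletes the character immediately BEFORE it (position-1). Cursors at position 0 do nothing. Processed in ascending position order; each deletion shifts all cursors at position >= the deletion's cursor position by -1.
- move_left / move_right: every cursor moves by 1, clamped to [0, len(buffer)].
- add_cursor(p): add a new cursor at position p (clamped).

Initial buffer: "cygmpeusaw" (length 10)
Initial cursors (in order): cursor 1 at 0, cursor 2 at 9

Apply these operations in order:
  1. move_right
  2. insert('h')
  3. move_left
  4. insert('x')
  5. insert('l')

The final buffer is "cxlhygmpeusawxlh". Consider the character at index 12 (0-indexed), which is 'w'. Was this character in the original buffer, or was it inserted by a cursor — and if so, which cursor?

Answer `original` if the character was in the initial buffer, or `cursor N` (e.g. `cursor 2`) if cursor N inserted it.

After op 1 (move_right): buffer="cygmpeusaw" (len 10), cursors c1@1 c2@10, authorship ..........
After op 2 (insert('h')): buffer="chygmpeusawh" (len 12), cursors c1@2 c2@12, authorship .1.........2
After op 3 (move_left): buffer="chygmpeusawh" (len 12), cursors c1@1 c2@11, authorship .1.........2
After op 4 (insert('x')): buffer="cxhygmpeusawxh" (len 14), cursors c1@2 c2@13, authorship .11.........22
After op 5 (insert('l')): buffer="cxlhygmpeusawxlh" (len 16), cursors c1@3 c2@15, authorship .111.........222
Authorship (.=original, N=cursor N): . 1 1 1 . . . . . . . . . 2 2 2
Index 12: author = original

Answer: original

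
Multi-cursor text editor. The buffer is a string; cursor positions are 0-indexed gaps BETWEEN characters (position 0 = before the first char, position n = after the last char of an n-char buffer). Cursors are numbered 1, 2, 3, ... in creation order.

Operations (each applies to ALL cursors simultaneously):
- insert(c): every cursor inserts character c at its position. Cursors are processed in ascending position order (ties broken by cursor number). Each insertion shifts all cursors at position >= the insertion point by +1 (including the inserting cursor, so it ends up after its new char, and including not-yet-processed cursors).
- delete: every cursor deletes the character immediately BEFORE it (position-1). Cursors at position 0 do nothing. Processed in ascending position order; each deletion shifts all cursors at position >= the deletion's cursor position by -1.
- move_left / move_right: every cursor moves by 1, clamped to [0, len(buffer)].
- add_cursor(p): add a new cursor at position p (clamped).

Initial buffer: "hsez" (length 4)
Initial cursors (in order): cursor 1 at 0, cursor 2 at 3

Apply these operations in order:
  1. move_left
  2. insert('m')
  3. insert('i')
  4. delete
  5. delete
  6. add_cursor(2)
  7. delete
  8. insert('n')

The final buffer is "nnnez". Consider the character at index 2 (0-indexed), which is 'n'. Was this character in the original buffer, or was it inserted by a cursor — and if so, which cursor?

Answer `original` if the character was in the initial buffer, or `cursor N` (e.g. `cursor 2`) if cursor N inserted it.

After op 1 (move_left): buffer="hsez" (len 4), cursors c1@0 c2@2, authorship ....
After op 2 (insert('m')): buffer="mhsmez" (len 6), cursors c1@1 c2@4, authorship 1..2..
After op 3 (insert('i')): buffer="mihsmiez" (len 8), cursors c1@2 c2@6, authorship 11..22..
After op 4 (delete): buffer="mhsmez" (len 6), cursors c1@1 c2@4, authorship 1..2..
After op 5 (delete): buffer="hsez" (len 4), cursors c1@0 c2@2, authorship ....
After op 6 (add_cursor(2)): buffer="hsez" (len 4), cursors c1@0 c2@2 c3@2, authorship ....
After op 7 (delete): buffer="ez" (len 2), cursors c1@0 c2@0 c3@0, authorship ..
After op 8 (insert('n')): buffer="nnnez" (len 5), cursors c1@3 c2@3 c3@3, authorship 123..
Authorship (.=original, N=cursor N): 1 2 3 . .
Index 2: author = 3

Answer: cursor 3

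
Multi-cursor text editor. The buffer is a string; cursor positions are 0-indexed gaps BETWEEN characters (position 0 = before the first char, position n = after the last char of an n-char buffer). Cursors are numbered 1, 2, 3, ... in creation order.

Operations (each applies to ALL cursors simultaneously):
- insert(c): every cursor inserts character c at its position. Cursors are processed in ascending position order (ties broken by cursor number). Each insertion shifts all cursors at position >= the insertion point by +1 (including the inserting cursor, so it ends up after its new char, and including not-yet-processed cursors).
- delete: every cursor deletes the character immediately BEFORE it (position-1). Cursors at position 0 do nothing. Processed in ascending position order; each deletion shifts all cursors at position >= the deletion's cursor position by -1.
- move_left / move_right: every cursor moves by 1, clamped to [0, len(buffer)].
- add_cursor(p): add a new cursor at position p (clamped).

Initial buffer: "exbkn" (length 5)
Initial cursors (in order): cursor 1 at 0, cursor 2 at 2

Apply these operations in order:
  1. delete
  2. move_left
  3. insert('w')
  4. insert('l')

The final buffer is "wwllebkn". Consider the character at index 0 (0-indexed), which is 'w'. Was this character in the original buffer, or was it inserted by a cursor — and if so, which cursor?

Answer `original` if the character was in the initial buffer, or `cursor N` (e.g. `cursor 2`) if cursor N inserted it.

Answer: cursor 1

Derivation:
After op 1 (delete): buffer="ebkn" (len 4), cursors c1@0 c2@1, authorship ....
After op 2 (move_left): buffer="ebkn" (len 4), cursors c1@0 c2@0, authorship ....
After op 3 (insert('w')): buffer="wwebkn" (len 6), cursors c1@2 c2@2, authorship 12....
After op 4 (insert('l')): buffer="wwllebkn" (len 8), cursors c1@4 c2@4, authorship 1212....
Authorship (.=original, N=cursor N): 1 2 1 2 . . . .
Index 0: author = 1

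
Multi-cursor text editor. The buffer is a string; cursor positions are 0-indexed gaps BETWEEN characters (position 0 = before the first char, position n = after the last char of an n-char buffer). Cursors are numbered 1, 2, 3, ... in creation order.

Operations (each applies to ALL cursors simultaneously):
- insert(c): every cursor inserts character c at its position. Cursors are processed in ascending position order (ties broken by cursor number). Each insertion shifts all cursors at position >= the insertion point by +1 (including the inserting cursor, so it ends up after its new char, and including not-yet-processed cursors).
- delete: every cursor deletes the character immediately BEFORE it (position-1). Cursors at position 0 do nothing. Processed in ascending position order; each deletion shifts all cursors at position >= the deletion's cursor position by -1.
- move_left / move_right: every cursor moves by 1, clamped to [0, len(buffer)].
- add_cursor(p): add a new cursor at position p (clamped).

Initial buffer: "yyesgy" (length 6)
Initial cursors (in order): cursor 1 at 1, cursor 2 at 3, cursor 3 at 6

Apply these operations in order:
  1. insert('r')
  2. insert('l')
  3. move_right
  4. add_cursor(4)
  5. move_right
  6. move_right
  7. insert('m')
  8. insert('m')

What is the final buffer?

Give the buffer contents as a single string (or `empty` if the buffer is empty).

After op 1 (insert('r')): buffer="yryersgyr" (len 9), cursors c1@2 c2@5 c3@9, authorship .1..2...3
After op 2 (insert('l')): buffer="yrlyerlsgyrl" (len 12), cursors c1@3 c2@7 c3@12, authorship .11..22...33
After op 3 (move_right): buffer="yrlyerlsgyrl" (len 12), cursors c1@4 c2@8 c3@12, authorship .11..22...33
After op 4 (add_cursor(4)): buffer="yrlyerlsgyrl" (len 12), cursors c1@4 c4@4 c2@8 c3@12, authorship .11..22...33
After op 5 (move_right): buffer="yrlyerlsgyrl" (len 12), cursors c1@5 c4@5 c2@9 c3@12, authorship .11..22...33
After op 6 (move_right): buffer="yrlyerlsgyrl" (len 12), cursors c1@6 c4@6 c2@10 c3@12, authorship .11..22...33
After op 7 (insert('m')): buffer="yrlyermmlsgymrlm" (len 16), cursors c1@8 c4@8 c2@13 c3@16, authorship .11..2142...2333
After op 8 (insert('m')): buffer="yrlyermmmmlsgymmrlmm" (len 20), cursors c1@10 c4@10 c2@16 c3@20, authorship .11..214142...223333

Answer: yrlyermmmmlsgymmrlmm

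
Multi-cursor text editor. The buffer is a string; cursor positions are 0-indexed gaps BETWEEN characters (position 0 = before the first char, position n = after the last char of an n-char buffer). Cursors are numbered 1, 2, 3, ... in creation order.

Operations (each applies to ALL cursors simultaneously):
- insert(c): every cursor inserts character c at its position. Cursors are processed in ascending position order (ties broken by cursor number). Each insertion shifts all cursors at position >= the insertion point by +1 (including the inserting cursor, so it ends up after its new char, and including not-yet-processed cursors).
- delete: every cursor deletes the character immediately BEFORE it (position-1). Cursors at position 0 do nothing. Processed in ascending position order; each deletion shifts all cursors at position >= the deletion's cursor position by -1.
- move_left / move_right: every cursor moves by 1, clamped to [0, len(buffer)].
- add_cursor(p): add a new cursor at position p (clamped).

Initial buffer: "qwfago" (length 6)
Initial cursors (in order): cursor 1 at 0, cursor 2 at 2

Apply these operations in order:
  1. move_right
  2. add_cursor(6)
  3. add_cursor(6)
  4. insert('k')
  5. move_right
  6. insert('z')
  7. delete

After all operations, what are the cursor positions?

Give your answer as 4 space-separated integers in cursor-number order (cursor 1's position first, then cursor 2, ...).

After op 1 (move_right): buffer="qwfago" (len 6), cursors c1@1 c2@3, authorship ......
After op 2 (add_cursor(6)): buffer="qwfago" (len 6), cursors c1@1 c2@3 c3@6, authorship ......
After op 3 (add_cursor(6)): buffer="qwfago" (len 6), cursors c1@1 c2@3 c3@6 c4@6, authorship ......
After op 4 (insert('k')): buffer="qkwfkagokk" (len 10), cursors c1@2 c2@5 c3@10 c4@10, authorship .1..2...34
After op 5 (move_right): buffer="qkwfkagokk" (len 10), cursors c1@3 c2@6 c3@10 c4@10, authorship .1..2...34
After op 6 (insert('z')): buffer="qkwzfkazgokkzz" (len 14), cursors c1@4 c2@8 c3@14 c4@14, authorship .1.1.2.2..3434
After op 7 (delete): buffer="qkwfkagokk" (len 10), cursors c1@3 c2@6 c3@10 c4@10, authorship .1..2...34

Answer: 3 6 10 10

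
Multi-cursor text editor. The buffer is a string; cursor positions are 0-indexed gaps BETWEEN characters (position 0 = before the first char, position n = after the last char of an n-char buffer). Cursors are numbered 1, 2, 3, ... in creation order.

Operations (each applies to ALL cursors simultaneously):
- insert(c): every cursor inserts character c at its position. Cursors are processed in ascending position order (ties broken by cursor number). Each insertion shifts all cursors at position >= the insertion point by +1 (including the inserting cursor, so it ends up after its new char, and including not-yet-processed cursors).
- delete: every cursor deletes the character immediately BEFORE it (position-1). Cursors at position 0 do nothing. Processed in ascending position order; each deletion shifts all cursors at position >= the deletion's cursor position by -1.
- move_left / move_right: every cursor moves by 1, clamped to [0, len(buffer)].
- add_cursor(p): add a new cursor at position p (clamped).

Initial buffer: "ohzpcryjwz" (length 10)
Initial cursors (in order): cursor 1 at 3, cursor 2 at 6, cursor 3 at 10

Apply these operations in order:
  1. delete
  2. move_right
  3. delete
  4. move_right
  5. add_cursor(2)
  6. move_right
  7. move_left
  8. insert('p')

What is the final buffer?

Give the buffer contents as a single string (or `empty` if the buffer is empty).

Answer: ohpcpppj

Derivation:
After op 1 (delete): buffer="ohpcyjw" (len 7), cursors c1@2 c2@4 c3@7, authorship .......
After op 2 (move_right): buffer="ohpcyjw" (len 7), cursors c1@3 c2@5 c3@7, authorship .......
After op 3 (delete): buffer="ohcj" (len 4), cursors c1@2 c2@3 c3@4, authorship ....
After op 4 (move_right): buffer="ohcj" (len 4), cursors c1@3 c2@4 c3@4, authorship ....
After op 5 (add_cursor(2)): buffer="ohcj" (len 4), cursors c4@2 c1@3 c2@4 c3@4, authorship ....
After op 6 (move_right): buffer="ohcj" (len 4), cursors c4@3 c1@4 c2@4 c3@4, authorship ....
After op 7 (move_left): buffer="ohcj" (len 4), cursors c4@2 c1@3 c2@3 c3@3, authorship ....
After op 8 (insert('p')): buffer="ohpcpppj" (len 8), cursors c4@3 c1@7 c2@7 c3@7, authorship ..4.123.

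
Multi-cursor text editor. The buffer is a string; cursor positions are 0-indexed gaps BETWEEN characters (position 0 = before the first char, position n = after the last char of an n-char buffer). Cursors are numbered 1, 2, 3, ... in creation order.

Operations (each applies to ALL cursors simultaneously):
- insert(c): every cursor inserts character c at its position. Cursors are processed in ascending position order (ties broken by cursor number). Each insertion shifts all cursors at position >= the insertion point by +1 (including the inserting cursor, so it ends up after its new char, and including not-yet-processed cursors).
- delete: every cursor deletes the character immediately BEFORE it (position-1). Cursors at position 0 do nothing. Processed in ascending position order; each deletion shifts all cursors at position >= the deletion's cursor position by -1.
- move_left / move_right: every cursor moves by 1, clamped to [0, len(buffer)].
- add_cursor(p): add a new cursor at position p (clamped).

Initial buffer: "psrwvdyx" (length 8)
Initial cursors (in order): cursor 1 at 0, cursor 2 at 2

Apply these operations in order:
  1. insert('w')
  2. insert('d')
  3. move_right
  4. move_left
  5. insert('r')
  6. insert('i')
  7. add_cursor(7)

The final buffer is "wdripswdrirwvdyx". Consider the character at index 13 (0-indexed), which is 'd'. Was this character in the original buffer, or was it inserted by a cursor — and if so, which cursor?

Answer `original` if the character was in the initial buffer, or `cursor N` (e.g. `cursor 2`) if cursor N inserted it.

Answer: original

Derivation:
After op 1 (insert('w')): buffer="wpswrwvdyx" (len 10), cursors c1@1 c2@4, authorship 1..2......
After op 2 (insert('d')): buffer="wdpswdrwvdyx" (len 12), cursors c1@2 c2@6, authorship 11..22......
After op 3 (move_right): buffer="wdpswdrwvdyx" (len 12), cursors c1@3 c2@7, authorship 11..22......
After op 4 (move_left): buffer="wdpswdrwvdyx" (len 12), cursors c1@2 c2@6, authorship 11..22......
After op 5 (insert('r')): buffer="wdrpswdrrwvdyx" (len 14), cursors c1@3 c2@8, authorship 111..222......
After op 6 (insert('i')): buffer="wdripswdrirwvdyx" (len 16), cursors c1@4 c2@10, authorship 1111..2222......
After op 7 (add_cursor(7)): buffer="wdripswdrirwvdyx" (len 16), cursors c1@4 c3@7 c2@10, authorship 1111..2222......
Authorship (.=original, N=cursor N): 1 1 1 1 . . 2 2 2 2 . . . . . .
Index 13: author = original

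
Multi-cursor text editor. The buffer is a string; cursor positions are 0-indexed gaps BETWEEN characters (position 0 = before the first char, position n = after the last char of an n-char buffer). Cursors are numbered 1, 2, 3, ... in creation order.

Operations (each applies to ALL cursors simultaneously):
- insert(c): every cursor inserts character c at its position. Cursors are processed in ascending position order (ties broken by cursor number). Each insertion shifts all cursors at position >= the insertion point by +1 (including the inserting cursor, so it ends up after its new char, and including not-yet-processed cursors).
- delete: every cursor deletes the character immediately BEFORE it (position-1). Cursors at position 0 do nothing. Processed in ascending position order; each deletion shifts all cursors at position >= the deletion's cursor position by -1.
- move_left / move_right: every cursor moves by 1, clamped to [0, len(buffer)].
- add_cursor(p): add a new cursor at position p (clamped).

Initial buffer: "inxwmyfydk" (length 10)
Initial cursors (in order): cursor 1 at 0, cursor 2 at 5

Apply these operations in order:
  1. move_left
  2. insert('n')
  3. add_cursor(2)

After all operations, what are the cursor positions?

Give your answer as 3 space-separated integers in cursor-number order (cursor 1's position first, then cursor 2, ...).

After op 1 (move_left): buffer="inxwmyfydk" (len 10), cursors c1@0 c2@4, authorship ..........
After op 2 (insert('n')): buffer="ninxwnmyfydk" (len 12), cursors c1@1 c2@6, authorship 1....2......
After op 3 (add_cursor(2)): buffer="ninxwnmyfydk" (len 12), cursors c1@1 c3@2 c2@6, authorship 1....2......

Answer: 1 6 2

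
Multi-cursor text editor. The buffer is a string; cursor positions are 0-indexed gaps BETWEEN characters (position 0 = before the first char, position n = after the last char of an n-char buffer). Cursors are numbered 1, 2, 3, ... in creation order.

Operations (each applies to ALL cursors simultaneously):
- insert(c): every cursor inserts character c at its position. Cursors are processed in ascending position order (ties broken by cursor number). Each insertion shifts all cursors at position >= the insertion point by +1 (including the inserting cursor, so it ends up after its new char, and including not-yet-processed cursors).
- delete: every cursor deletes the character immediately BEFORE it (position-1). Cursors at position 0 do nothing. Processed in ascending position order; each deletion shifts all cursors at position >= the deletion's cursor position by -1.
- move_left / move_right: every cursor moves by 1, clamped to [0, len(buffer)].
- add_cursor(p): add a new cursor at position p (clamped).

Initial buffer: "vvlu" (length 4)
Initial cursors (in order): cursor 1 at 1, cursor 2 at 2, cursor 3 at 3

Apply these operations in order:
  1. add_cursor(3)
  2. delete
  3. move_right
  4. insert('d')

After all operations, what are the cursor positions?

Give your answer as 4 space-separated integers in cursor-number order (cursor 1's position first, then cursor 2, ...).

After op 1 (add_cursor(3)): buffer="vvlu" (len 4), cursors c1@1 c2@2 c3@3 c4@3, authorship ....
After op 2 (delete): buffer="u" (len 1), cursors c1@0 c2@0 c3@0 c4@0, authorship .
After op 3 (move_right): buffer="u" (len 1), cursors c1@1 c2@1 c3@1 c4@1, authorship .
After op 4 (insert('d')): buffer="udddd" (len 5), cursors c1@5 c2@5 c3@5 c4@5, authorship .1234

Answer: 5 5 5 5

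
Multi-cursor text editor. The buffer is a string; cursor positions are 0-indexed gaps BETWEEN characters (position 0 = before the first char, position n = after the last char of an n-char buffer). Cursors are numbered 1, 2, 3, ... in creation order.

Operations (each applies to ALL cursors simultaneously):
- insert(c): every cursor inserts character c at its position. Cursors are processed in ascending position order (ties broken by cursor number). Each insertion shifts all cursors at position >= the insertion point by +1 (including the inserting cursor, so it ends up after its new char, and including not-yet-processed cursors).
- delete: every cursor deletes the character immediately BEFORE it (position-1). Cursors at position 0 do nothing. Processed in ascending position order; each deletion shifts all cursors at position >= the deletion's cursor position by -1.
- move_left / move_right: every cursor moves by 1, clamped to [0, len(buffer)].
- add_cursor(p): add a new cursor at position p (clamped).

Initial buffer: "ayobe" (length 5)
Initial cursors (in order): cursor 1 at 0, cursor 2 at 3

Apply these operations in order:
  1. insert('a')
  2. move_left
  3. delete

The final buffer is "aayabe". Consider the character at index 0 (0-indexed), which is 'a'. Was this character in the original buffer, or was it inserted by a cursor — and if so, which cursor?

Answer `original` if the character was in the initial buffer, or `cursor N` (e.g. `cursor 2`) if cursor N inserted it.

After op 1 (insert('a')): buffer="aayoabe" (len 7), cursors c1@1 c2@5, authorship 1...2..
After op 2 (move_left): buffer="aayoabe" (len 7), cursors c1@0 c2@4, authorship 1...2..
After op 3 (delete): buffer="aayabe" (len 6), cursors c1@0 c2@3, authorship 1..2..
Authorship (.=original, N=cursor N): 1 . . 2 . .
Index 0: author = 1

Answer: cursor 1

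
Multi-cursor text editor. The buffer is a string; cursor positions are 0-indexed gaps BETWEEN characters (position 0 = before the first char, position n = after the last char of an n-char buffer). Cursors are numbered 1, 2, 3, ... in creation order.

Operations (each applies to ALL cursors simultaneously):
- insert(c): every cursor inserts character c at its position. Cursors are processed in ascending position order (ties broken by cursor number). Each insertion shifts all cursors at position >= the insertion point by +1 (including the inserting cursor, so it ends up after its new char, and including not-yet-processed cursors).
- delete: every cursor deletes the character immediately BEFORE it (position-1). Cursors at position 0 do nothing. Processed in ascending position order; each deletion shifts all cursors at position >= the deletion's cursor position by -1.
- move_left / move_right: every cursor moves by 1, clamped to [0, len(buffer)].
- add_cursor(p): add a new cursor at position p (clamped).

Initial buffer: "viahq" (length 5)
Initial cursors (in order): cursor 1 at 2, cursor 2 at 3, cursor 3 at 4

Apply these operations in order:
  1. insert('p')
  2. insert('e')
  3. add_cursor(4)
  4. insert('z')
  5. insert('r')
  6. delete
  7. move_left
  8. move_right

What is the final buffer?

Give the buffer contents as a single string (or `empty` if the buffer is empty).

After op 1 (insert('p')): buffer="vipaphpq" (len 8), cursors c1@3 c2@5 c3@7, authorship ..1.2.3.
After op 2 (insert('e')): buffer="vipeapehpeq" (len 11), cursors c1@4 c2@7 c3@10, authorship ..11.22.33.
After op 3 (add_cursor(4)): buffer="vipeapehpeq" (len 11), cursors c1@4 c4@4 c2@7 c3@10, authorship ..11.22.33.
After op 4 (insert('z')): buffer="vipezzapezhpezq" (len 15), cursors c1@6 c4@6 c2@10 c3@14, authorship ..1114.222.333.
After op 5 (insert('r')): buffer="vipezzrrapezrhpezrq" (len 19), cursors c1@8 c4@8 c2@13 c3@18, authorship ..111414.2222.3333.
After op 6 (delete): buffer="vipezzapezhpezq" (len 15), cursors c1@6 c4@6 c2@10 c3@14, authorship ..1114.222.333.
After op 7 (move_left): buffer="vipezzapezhpezq" (len 15), cursors c1@5 c4@5 c2@9 c3@13, authorship ..1114.222.333.
After op 8 (move_right): buffer="vipezzapezhpezq" (len 15), cursors c1@6 c4@6 c2@10 c3@14, authorship ..1114.222.333.

Answer: vipezzapezhpezq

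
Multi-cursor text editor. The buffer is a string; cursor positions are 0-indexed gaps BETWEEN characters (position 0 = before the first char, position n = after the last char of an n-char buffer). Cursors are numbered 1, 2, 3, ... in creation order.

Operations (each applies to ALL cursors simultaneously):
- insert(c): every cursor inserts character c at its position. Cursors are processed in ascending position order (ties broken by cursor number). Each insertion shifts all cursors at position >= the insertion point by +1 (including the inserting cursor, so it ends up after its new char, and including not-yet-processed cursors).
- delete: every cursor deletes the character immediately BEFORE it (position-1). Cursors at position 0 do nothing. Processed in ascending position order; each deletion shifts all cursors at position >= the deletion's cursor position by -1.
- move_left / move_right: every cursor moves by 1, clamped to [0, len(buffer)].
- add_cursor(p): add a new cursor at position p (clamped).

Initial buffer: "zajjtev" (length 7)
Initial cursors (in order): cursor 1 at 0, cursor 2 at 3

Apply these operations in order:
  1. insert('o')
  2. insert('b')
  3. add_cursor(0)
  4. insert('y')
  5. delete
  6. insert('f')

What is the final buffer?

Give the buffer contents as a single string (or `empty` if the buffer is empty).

After op 1 (insert('o')): buffer="ozajojtev" (len 9), cursors c1@1 c2@5, authorship 1...2....
After op 2 (insert('b')): buffer="obzajobjtev" (len 11), cursors c1@2 c2@7, authorship 11...22....
After op 3 (add_cursor(0)): buffer="obzajobjtev" (len 11), cursors c3@0 c1@2 c2@7, authorship 11...22....
After op 4 (insert('y')): buffer="yobyzajobyjtev" (len 14), cursors c3@1 c1@4 c2@10, authorship 3111...222....
After op 5 (delete): buffer="obzajobjtev" (len 11), cursors c3@0 c1@2 c2@7, authorship 11...22....
After op 6 (insert('f')): buffer="fobfzajobfjtev" (len 14), cursors c3@1 c1@4 c2@10, authorship 3111...222....

Answer: fobfzajobfjtev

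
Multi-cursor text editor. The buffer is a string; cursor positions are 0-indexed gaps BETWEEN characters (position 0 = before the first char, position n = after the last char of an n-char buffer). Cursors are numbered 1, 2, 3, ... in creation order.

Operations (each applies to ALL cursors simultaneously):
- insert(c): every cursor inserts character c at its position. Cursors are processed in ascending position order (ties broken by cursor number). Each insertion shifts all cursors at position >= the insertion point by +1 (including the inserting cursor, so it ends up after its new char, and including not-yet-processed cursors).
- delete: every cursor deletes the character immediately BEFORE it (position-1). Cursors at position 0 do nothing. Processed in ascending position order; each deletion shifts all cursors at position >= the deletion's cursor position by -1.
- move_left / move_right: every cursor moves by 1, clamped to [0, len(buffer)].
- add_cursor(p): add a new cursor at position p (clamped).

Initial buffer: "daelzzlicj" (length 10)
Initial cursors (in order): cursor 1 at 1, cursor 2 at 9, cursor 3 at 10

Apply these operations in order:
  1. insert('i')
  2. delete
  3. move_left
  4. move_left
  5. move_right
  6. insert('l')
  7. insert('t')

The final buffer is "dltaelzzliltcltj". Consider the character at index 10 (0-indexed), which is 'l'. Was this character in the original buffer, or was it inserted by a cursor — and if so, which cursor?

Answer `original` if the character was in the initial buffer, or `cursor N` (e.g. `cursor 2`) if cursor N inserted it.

After op 1 (insert('i')): buffer="diaelzzliciji" (len 13), cursors c1@2 c2@11 c3@13, authorship .1........2.3
After op 2 (delete): buffer="daelzzlicj" (len 10), cursors c1@1 c2@9 c3@10, authorship ..........
After op 3 (move_left): buffer="daelzzlicj" (len 10), cursors c1@0 c2@8 c3@9, authorship ..........
After op 4 (move_left): buffer="daelzzlicj" (len 10), cursors c1@0 c2@7 c3@8, authorship ..........
After op 5 (move_right): buffer="daelzzlicj" (len 10), cursors c1@1 c2@8 c3@9, authorship ..........
After op 6 (insert('l')): buffer="dlaelzzlilclj" (len 13), cursors c1@2 c2@10 c3@12, authorship .1.......2.3.
After op 7 (insert('t')): buffer="dltaelzzliltcltj" (len 16), cursors c1@3 c2@12 c3@15, authorship .11.......22.33.
Authorship (.=original, N=cursor N): . 1 1 . . . . . . . 2 2 . 3 3 .
Index 10: author = 2

Answer: cursor 2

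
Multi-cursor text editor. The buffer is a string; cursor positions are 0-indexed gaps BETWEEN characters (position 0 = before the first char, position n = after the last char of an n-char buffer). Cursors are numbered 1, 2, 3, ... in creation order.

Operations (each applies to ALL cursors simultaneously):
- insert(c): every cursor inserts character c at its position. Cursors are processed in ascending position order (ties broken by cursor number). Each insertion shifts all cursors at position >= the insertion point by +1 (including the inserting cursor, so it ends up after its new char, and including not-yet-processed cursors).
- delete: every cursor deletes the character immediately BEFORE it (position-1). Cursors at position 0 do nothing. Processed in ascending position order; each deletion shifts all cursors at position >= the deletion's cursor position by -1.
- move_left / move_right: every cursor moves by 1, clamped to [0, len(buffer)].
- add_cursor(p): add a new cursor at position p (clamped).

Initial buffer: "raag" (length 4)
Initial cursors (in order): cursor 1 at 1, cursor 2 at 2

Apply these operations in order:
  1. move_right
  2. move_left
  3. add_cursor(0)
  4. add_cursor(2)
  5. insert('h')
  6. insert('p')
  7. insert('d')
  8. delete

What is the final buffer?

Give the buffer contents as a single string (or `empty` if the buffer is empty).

After op 1 (move_right): buffer="raag" (len 4), cursors c1@2 c2@3, authorship ....
After op 2 (move_left): buffer="raag" (len 4), cursors c1@1 c2@2, authorship ....
After op 3 (add_cursor(0)): buffer="raag" (len 4), cursors c3@0 c1@1 c2@2, authorship ....
After op 4 (add_cursor(2)): buffer="raag" (len 4), cursors c3@0 c1@1 c2@2 c4@2, authorship ....
After op 5 (insert('h')): buffer="hrhahhag" (len 8), cursors c3@1 c1@3 c2@6 c4@6, authorship 3.1.24..
After op 6 (insert('p')): buffer="hprhpahhppag" (len 12), cursors c3@2 c1@5 c2@10 c4@10, authorship 33.11.2424..
After op 7 (insert('d')): buffer="hpdrhpdahhppddag" (len 16), cursors c3@3 c1@7 c2@14 c4@14, authorship 333.111.242424..
After op 8 (delete): buffer="hprhpahhppag" (len 12), cursors c3@2 c1@5 c2@10 c4@10, authorship 33.11.2424..

Answer: hprhpahhppag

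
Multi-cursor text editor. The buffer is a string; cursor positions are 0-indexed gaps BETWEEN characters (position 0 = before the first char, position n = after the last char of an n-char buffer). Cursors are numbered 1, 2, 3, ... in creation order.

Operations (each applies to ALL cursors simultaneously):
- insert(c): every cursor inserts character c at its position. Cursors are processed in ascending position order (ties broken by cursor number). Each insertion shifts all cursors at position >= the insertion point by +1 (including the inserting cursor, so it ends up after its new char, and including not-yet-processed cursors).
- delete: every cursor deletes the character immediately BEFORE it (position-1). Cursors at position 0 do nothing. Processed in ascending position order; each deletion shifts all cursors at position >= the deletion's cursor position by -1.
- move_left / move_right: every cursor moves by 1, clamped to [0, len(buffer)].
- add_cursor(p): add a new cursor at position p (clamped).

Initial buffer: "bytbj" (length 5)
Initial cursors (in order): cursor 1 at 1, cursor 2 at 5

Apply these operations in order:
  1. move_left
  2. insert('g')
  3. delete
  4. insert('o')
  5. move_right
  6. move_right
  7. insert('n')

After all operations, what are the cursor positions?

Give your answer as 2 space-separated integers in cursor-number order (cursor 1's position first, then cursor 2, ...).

After op 1 (move_left): buffer="bytbj" (len 5), cursors c1@0 c2@4, authorship .....
After op 2 (insert('g')): buffer="gbytbgj" (len 7), cursors c1@1 c2@6, authorship 1....2.
After op 3 (delete): buffer="bytbj" (len 5), cursors c1@0 c2@4, authorship .....
After op 4 (insert('o')): buffer="obytboj" (len 7), cursors c1@1 c2@6, authorship 1....2.
After op 5 (move_right): buffer="obytboj" (len 7), cursors c1@2 c2@7, authorship 1....2.
After op 6 (move_right): buffer="obytboj" (len 7), cursors c1@3 c2@7, authorship 1....2.
After op 7 (insert('n')): buffer="obyntbojn" (len 9), cursors c1@4 c2@9, authorship 1..1..2.2

Answer: 4 9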